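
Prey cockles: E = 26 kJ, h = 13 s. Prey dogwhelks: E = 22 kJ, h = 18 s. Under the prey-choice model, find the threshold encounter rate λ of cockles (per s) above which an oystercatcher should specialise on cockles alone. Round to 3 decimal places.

At the threshold, the rate on cockles alone equals the profitability of dogwhelks: λ·26/(1 + λ·13) = 22/18 = 1.222.
Rearranging, λ(26 − 1.222×13) = 1.222, so λ = 1.222/10.11 = 0.1209 per s.

0.121 per s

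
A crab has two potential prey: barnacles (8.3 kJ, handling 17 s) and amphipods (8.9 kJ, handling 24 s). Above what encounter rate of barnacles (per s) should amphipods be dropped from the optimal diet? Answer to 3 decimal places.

0.186 per s

The zero-one rule: include amphipods iff E₂/h₂ > λE₁/(1+λh₁). Equality gives the switch point.
λE₁h₂ = E₂ + λE₂h₁ ⇒ λ = E₂/(E₁h₂ − E₂h₁) = 8.9/(199.2 − 151.3) = 0.1858 per s.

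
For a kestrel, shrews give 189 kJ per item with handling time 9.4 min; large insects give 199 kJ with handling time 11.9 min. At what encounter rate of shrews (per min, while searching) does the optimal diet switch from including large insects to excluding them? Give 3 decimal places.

0.526 per min

At the threshold, the rate on shrews alone equals the profitability of large insects: λ·189/(1 + λ·9.4) = 199/11.9 = 16.72.
Rearranging, λ(189 − 16.72×9.4) = 16.72, so λ = 16.72/31.81 = 0.5258 per min.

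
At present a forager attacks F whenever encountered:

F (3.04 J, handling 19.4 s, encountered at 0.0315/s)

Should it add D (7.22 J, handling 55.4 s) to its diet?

Current rate: (0.0315×3.04)/(1 + 0.0315×19.4) = 0.05944 J/s.
Profitability of D: 7.22/55.4 = 0.1303 J/s.
0.1303 > 0.05944, so adding D raises the average — include it.

Yes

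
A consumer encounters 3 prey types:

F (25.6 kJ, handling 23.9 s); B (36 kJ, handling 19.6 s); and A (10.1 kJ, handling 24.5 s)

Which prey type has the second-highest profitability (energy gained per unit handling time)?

F

Profitability E/h (kJ/s): F = 25.6/23.9 = 1.07, B = 36/19.6 = 1.84, A = 10.1/24.5 = 0.412.
Ranked: B > F > A.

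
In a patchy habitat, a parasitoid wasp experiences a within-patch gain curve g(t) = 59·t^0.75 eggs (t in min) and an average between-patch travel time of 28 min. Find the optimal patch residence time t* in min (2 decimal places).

Optimal t* satisfies g'(t*) = g(t*)/(T + t*).
g'(t) = 0.75·59·t^-0.25. Setting 0.75·59·t^-0.25 = 59·t^0.75/(28+t) gives 0.75(28+t) = t, so 0.25·t = 0.75×28.
t* = 0.75×28/0.25 = 84 min.

84.00 min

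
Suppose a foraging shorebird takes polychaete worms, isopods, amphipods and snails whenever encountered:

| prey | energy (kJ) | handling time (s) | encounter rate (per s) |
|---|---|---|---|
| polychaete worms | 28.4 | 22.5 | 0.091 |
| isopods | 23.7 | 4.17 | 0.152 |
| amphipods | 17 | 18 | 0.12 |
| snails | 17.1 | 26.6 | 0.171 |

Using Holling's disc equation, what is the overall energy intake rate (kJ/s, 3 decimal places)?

R = Σλ_iE_i / (1 + Σλ_ih_i)
Numerator: 0.091×28.4 + 0.152×23.7 + 0.12×17 + 0.171×17.1 = 11.15
Denominator: 1 + 0.091×22.5 + 0.152×4.17 + 0.12×18 + 0.171×26.6 = 10.39
R = 11.15/10.39 = 1.073 kJ/s

1.073 kJ/s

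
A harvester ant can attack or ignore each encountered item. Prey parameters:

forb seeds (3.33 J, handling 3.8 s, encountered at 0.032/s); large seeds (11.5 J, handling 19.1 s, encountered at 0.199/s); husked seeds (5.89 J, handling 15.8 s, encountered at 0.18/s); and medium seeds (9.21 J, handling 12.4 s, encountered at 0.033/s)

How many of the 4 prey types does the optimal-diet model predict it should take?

3

Profitabilities (E/h, J/s): forb seeds 0.876, medium seeds 0.743, large seeds 0.602, husked seeds 0.373. Add prey in this order while the next type's profitability exceeds the intake rate on those already taken.
Rate on top 1: 0.09501. medium seeds: 0.743 > 0.09501 → include.
Rate on top 2: 0.2682. large seeds: 0.602 > 0.2682 → include.
Rate on top 3: 0.5062. husked seeds: 0.373 < 0.5062 → exclude; stop.
Optimal diet: forb seeds, medium seeds, large seeds — 3 of 4 types.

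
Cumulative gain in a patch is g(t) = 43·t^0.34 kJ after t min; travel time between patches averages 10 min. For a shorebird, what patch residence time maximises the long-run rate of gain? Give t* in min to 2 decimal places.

5.15 min

Optimal t* satisfies g'(t*) = g(t*)/(T + t*).
g'(t) = 0.34·43·t^-0.66. Setting 0.34·43·t^-0.66 = 43·t^0.34/(10+t) gives 0.34(10+t) = t, so 0.66·t = 0.34×10.
t* = 0.34×10/0.66 = 5.152 min.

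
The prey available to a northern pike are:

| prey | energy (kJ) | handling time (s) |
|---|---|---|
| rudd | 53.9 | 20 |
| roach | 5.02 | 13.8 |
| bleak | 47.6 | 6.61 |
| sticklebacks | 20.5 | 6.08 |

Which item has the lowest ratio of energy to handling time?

Profitability E/h (kJ/s): rudd = 53.9/20 = 2.69, roach = 5.02/13.8 = 0.364, bleak = 47.6/6.61 = 7.2, sticklebacks = 20.5/6.08 = 3.37.
Ranked: bleak > sticklebacks > rudd > roach.

roach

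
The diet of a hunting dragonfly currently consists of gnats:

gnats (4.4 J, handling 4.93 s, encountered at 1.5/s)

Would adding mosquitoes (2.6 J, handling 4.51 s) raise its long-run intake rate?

On gnats alone, R = ΣλE/(1+Σλh) = 6.6/8.395 = 0.7862 J/s.
Profitability of mosquitoes: 2.6/4.51 = 0.5765 J/s.
Since 0.5765 < R, time spent handling mosquitoes is better spent searching.

No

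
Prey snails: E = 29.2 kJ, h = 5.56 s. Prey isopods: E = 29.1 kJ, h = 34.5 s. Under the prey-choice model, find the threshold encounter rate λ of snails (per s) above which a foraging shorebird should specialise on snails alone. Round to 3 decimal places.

At the threshold, the rate on snails alone equals the profitability of isopods: λ·29.2/(1 + λ·5.56) = 29.1/34.5 = 0.8435.
Rearranging, λ(29.2 − 0.8435×5.56) = 0.8435, so λ = 0.8435/24.51 = 0.03441 per s.

0.034 per s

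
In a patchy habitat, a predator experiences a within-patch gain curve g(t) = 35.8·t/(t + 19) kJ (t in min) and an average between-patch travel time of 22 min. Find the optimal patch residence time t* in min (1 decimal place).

By the marginal value theorem, leave when the instantaneous gain rate g'(t) equals the habitat-wide average g(t)/(T + t).
g'(t) = 35.8·19/(t + 19)². Setting 35.8·19/(t+19)² = 35.8t/[(t+19)(22+t)] gives 19(22+t) = t(t+19), so t² = 19×22 = 418.
t* = √418 = 20.45 min.

20.4 min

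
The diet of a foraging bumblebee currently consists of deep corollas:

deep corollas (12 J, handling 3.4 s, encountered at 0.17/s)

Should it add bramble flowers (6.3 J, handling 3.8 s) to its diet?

Current rate: (0.17×12)/(1 + 0.17×3.4) = 1.293 J/s.
Profitability of bramble flowers: 6.3/3.8 = 1.658 J/s.
1.658 > 1.293, so adding bramble flowers raises the average — include it.

Yes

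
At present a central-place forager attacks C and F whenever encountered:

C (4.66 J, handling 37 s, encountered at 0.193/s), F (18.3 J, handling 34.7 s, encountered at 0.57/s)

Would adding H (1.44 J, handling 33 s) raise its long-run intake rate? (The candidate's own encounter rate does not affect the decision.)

No

Intake rate on the current diet: R = (0.193×4.66 + 0.57×18.3) / (1 + 0.193×37 + 0.57×34.7) = 11.33/27.92 = 0.4058 J/s.
Profitability of H: 1.44/33 = 0.04364 J/s.
0.04364 < 0.4058, so adding H would lower the average — exclude it.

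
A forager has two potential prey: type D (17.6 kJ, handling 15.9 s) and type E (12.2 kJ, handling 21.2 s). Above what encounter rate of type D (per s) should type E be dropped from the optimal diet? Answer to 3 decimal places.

At the threshold, the rate on type D alone equals the profitability of type E: λ·17.6/(1 + λ·15.9) = 12.2/21.2 = 0.5755.
Rearranging, λ(17.6 − 0.5755×15.9) = 0.5755, so λ = 0.5755/8.45 = 0.0681 per s.

0.068 per s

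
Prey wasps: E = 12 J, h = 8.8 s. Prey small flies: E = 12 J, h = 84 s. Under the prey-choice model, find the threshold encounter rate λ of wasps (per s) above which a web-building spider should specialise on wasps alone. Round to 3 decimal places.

0.013 per s

The zero-one rule: include small flies iff E₂/h₂ > λE₁/(1+λh₁). Equality gives the switch point.
λE₁h₂ = E₂ + λE₂h₁ ⇒ λ = E₂/(E₁h₂ − E₂h₁) = 12/(1008 − 105.6) = 0.0133 per s.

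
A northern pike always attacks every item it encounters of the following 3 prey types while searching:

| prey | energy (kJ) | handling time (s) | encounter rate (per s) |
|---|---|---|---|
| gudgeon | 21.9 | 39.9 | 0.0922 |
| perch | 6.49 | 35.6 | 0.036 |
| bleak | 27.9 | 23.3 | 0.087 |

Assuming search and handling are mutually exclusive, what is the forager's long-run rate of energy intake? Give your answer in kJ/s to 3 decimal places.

Energy encountered per unit search time: 0.0922×21.9 + 0.036×6.49 + 0.087×27.9 = 4.68 kJ/s.
Handling time per unit search time: 0.0922×39.9 + 0.036×35.6 + 0.087×23.3 = 6.987.
Rate = 4.68/(1 + 6.987) = 0.5859 kJ/s.

0.586 kJ/s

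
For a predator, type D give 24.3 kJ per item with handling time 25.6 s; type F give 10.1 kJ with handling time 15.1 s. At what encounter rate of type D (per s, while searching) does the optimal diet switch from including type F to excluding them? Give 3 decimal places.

0.093 per s

Drop type F once their profitability E₂/h₂ falls below the rate achievable on type D alone: E₂/h₂ = λE₁/(1 + λh₁).
Solve for λ: λE₁h₂ = E₂(1 + λh₁) → λ(E₁h₂ − E₂h₁) = E₂ → λ = E₂/(E₁h₂ − E₂h₁).
λ = 10.1/(24.3×15.1 − 10.1×25.6) = 10.1/108.4 = 0.0932 per s.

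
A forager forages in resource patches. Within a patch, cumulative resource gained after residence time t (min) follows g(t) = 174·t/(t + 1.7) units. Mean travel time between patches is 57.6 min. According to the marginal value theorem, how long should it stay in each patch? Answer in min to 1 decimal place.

9.9 min

By the marginal value theorem, leave when the instantaneous gain rate g'(t) equals the habitat-wide average g(t)/(T + t).
g'(t) = 174·1.7/(t + 1.7)². Setting 174·1.7/(t+1.7)² = 174t/[(t+1.7)(57.6+t)] gives 1.7(57.6+t) = t(t+1.7), so t² = 1.7×57.6 = 97.92.
t* = √97.92 = 9.895 min.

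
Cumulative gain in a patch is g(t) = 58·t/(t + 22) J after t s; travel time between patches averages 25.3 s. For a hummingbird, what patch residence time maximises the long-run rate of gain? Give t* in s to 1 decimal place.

Maximise g(t)/(T+t): set derivative to zero → g'(t)(T+t) = g(t).
g'(t) = 58·22/(t + 22)². Setting 58·22/(t+22)² = 58t/[(t+22)(25.3+t)] gives 22(25.3+t) = t(t+22), so t² = 22×25.3 = 556.6.
t* = √556.6 = 23.59 s.

23.6 s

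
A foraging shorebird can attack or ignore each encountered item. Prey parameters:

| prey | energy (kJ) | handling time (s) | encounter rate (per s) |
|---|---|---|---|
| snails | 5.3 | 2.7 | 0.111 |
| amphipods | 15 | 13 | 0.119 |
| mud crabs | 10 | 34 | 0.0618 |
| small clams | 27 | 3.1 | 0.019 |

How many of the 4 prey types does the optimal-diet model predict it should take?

3

E/h in descending order: small clams 8.71, snails 1.96, amphipods 1.15, mud crabs 0.294 kJ/s. The optimal diet is the largest prefix of this list for which every included type satisfies E_i/h_i > R on the types above it.
Rate on top 1: 0.4845. snails: 1.96 > 0.4845 → include.
Rate on top 2: 0.8106. amphipods: 1.15 > 0.8106 → include.
Rate on top 3: 0.9934. mud crabs: 0.294 < 0.9934 → exclude; stop.
Optimal diet: small clams, snails, amphipods — 3 of 4 types.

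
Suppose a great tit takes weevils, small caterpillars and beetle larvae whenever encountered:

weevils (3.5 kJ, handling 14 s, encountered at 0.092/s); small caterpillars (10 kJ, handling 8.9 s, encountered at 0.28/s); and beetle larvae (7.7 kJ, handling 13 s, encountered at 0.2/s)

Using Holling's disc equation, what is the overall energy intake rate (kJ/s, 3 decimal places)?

R = Σλ_iE_i / (1 + Σλ_ih_i)
Numerator: 0.092×3.5 + 0.28×10 + 0.2×7.7 = 4.662
Denominator: 1 + 0.092×14 + 0.28×8.9 + 0.2×13 = 7.38
R = 4.662/7.38 = 0.6317 kJ/s

0.632 kJ/s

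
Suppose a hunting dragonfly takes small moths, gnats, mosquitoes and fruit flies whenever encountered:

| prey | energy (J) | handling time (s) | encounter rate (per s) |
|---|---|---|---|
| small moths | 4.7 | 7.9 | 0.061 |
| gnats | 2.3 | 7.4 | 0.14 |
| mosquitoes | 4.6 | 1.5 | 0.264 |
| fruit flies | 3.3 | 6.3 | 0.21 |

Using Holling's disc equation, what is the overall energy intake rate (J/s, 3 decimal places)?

R = Σλ_iE_i / (1 + Σλ_ih_i)
Numerator: 0.061×4.7 + 0.14×2.3 + 0.264×4.6 + 0.21×3.3 = 2.516
Denominator: 1 + 0.061×7.9 + 0.14×7.4 + 0.264×1.5 + 0.21×6.3 = 4.237
R = 2.516/4.237 = 0.5939 J/s

0.594 J/s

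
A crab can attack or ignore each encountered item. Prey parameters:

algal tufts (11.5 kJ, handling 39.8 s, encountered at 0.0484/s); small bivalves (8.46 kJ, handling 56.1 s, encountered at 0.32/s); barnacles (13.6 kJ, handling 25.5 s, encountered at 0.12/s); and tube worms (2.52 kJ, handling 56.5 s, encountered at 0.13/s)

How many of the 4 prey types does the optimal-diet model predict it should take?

1

E/h in descending order: barnacles 0.533, algal tufts 0.289, small bivalves 0.151, tube worms 0.0446 kJ/s. The optimal diet is the largest prefix of this list for which every included type satisfies E_i/h_i > R on the types above it.
Rate on top 1: 0.402. algal tufts: 0.289 < 0.402 → exclude; stop.
Optimal diet: barnacles — 1 of 4 types.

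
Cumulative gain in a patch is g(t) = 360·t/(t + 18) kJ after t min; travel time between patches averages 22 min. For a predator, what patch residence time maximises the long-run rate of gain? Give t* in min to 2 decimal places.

19.90 min

Optimal t* satisfies g'(t*) = g(t*)/(T + t*).
g'(t) = 360·18/(t + 18)². Setting 360·18/(t+18)² = 360t/[(t+18)(22+t)] gives 18(22+t) = t(t+18), so t² = 18×22 = 396.
t* = √396 = 19.9 min.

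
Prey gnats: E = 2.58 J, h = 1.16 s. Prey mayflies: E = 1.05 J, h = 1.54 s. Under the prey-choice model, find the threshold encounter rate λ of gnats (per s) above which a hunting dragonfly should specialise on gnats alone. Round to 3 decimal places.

The zero-one rule: include mayflies iff E₂/h₂ > λE₁/(1+λh₁). Equality gives the switch point.
λE₁h₂ = E₂ + λE₂h₁ ⇒ λ = E₂/(E₁h₂ − E₂h₁) = 1.05/(3.973 − 1.218) = 0.3811 per s.

0.381 per s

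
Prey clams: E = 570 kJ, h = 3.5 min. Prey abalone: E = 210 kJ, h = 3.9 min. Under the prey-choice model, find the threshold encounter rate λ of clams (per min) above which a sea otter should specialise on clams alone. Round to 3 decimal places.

At the threshold, the rate on clams alone equals the profitability of abalone: λ·570/(1 + λ·3.5) = 210/3.9 = 53.85.
Rearranging, λ(570 − 53.85×3.5) = 53.85, so λ = 53.85/381.5 = 0.1411 per min.

0.141 per min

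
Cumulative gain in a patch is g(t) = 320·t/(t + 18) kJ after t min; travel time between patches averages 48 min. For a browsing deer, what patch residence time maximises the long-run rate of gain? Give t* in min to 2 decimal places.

29.39 min

Optimal t* satisfies g'(t*) = g(t*)/(T + t*).
g'(t) = 320·18/(t + 18)². Setting 320·18/(t+18)² = 320t/[(t+18)(48+t)] gives 18(48+t) = t(t+18), so t² = 18×48 = 864.
t* = √864 = 29.39 min.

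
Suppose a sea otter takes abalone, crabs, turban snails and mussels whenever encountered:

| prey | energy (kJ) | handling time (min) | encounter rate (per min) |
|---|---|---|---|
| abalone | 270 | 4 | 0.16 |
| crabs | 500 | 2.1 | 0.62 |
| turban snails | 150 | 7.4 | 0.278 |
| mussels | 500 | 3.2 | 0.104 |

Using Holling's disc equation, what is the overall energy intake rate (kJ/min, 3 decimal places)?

Energy encountered per unit search time: 0.16×270 + 0.62×500 + 0.278×150 + 0.104×500 = 446.9 kJ/min.
Handling time per unit search time: 0.16×4 + 0.62×2.1 + 0.278×7.4 + 0.104×3.2 = 4.332.
Rate = 446.9/(1 + 4.332) = 83.81 kJ/min.

83.815 kJ/min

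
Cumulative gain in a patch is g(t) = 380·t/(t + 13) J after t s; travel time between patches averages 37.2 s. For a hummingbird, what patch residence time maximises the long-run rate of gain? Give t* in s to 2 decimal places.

21.99 s

By the marginal value theorem, leave when the instantaneous gain rate g'(t) equals the habitat-wide average g(t)/(T + t).
g'(t) = 380·13/(t + 13)². Setting 380·13/(t+13)² = 380t/[(t+13)(37.2+t)] gives 13(37.2+t) = t(t+13), so t² = 13×37.2 = 483.6.
t* = √483.6 = 21.99 s.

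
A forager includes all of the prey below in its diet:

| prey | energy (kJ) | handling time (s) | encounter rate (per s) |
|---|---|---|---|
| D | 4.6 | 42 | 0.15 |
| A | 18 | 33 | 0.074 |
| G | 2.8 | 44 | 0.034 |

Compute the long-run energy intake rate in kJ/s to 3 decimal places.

0.188 kJ/s

R = (0.15×4.6 + 0.074×18 + 0.034×2.8) / (1 + 0.15×42 + 0.074×33 + 0.034×44) = 2.117/11.24 = 0.1884 kJ/s.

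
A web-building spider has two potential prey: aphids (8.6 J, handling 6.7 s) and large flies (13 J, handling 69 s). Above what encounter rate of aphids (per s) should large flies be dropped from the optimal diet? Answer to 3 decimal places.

0.026 per s

The zero-one rule: include large flies iff E₂/h₂ > λE₁/(1+λh₁). Equality gives the switch point.
λE₁h₂ = E₂ + λE₂h₁ ⇒ λ = E₂/(E₁h₂ − E₂h₁) = 13/(593.4 − 87.1) = 0.02568 per s.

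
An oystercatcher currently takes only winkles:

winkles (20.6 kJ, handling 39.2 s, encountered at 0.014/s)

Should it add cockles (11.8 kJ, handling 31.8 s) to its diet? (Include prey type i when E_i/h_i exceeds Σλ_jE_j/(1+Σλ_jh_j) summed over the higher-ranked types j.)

On winkles alone, R = ΣλE/(1+Σλh) = 0.2884/1.549 = 0.1862 kJ/s.
cockles: E/h = 11.8/31.8 = 0.3711 kJ/s.
0.3711 > 0.1862, so adding cockles raises the average — include it.

Yes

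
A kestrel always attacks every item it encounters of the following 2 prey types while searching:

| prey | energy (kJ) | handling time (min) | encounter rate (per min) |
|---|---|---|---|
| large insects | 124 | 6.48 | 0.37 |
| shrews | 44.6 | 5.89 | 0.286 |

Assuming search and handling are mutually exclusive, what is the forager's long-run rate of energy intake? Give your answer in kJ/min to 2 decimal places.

11.54 kJ/min

R = Σλ_iE_i / (1 + Σλ_ih_i)
Numerator: 0.37×124 + 0.286×44.6 = 58.64
Denominator: 1 + 0.37×6.48 + 0.286×5.89 = 5.082
R = 58.64/5.082 = 11.54 kJ/min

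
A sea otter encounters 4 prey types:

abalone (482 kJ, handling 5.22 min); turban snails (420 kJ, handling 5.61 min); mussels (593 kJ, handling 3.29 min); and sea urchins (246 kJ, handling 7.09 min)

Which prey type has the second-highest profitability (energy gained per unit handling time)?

In descending order of E/h:
mussels: 593/3.29 = 180 kJ/min
abalone: 482/5.22 = 92.3 kJ/min
turban snails: 420/5.61 = 74.9 kJ/min
sea urchins: 246/7.09 = 34.7 kJ/min

abalone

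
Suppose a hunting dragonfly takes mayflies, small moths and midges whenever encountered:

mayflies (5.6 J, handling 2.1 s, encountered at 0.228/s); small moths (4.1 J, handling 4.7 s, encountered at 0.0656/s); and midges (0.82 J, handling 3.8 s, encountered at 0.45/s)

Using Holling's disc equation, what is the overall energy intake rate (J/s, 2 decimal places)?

Energy encountered per unit search time: 0.228×5.6 + 0.0656×4.1 + 0.45×0.82 = 1.915 J/s.
Handling time per unit search time: 0.228×2.1 + 0.0656×4.7 + 0.45×3.8 = 2.497.
Rate = 1.915/(1 + 2.497) = 0.5475 J/s.

0.55 J/s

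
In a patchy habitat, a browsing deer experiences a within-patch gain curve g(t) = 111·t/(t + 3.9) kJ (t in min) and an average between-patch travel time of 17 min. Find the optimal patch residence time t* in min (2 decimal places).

By the marginal value theorem, leave when the instantaneous gain rate g'(t) equals the habitat-wide average g(t)/(T + t).
g'(t) = 111·3.9/(t + 3.9)². Setting 111·3.9/(t+3.9)² = 111t/[(t+3.9)(17+t)] gives 3.9(17+t) = t(t+3.9), so t² = 3.9×17 = 66.3.
t* = √66.3 = 8.142 min.

8.14 min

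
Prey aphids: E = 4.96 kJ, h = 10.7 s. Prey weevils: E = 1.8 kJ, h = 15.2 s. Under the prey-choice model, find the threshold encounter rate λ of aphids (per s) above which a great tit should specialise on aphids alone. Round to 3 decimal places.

0.032 per s

The zero-one rule: include weevils iff E₂/h₂ > λE₁/(1+λh₁). Equality gives the switch point.
λE₁h₂ = E₂ + λE₂h₁ ⇒ λ = E₂/(E₁h₂ − E₂h₁) = 1.8/(75.39 − 19.26) = 0.03207 per s.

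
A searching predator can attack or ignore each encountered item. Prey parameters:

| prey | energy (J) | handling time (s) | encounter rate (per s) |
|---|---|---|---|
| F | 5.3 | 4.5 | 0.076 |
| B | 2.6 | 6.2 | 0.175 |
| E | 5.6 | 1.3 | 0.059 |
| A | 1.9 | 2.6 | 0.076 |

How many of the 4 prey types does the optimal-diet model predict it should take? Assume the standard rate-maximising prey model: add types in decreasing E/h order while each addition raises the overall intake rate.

3

Profitabilities (E/h, J/s): E 4.31, F 1.18, A 0.731, B 0.419. Add prey in this order while the next type's profitability exceeds the intake rate on those already taken.
Rate on top 1: 0.3069. F: 1.18 > 0.3069 → include.
Rate on top 2: 0.5168. A: 0.731 > 0.5168 → include.
Rate on top 3: 0.543. B: 0.419 < 0.543 → exclude; stop.
Optimal diet: E, F, A — 3 of 4 types.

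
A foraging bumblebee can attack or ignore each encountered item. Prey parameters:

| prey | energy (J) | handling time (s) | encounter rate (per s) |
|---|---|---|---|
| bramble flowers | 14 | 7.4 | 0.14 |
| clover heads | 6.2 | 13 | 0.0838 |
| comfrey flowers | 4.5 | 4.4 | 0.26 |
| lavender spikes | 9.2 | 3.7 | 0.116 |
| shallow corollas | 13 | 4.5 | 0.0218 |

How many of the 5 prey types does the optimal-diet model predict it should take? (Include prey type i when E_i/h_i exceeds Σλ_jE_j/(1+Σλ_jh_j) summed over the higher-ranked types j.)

3

Rank by E/h (J/s): shallow corollas 2.89, lavender spikes 2.49, bramble flowers 1.89, comfrey flowers 1.02, clover heads 0.477. Include each in turn until the next type's E/h falls below the running intake rate.
Rate on top 1: 0.2581. lavender spikes: 2.49 > 0.2581 → include.
Rate on top 2: 0.8843. bramble flowers: 1.89 > 0.8843 → include.
Rate on top 3: 1.292. comfrey flowers: 1.02 < 1.292 → exclude; stop.
Optimal diet: shallow corollas, lavender spikes, bramble flowers — 3 of 5 types.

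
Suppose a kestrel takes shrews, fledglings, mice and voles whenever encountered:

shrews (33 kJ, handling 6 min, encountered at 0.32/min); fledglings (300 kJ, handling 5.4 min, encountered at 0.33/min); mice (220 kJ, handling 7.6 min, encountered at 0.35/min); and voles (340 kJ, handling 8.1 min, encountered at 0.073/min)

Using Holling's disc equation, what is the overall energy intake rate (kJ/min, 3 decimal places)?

26.578 kJ/min

R = (0.32×33 + 0.33×300 + 0.35×220 + 0.073×340) / (1 + 0.32×6 + 0.33×5.4 + 0.35×7.6 + 0.073×8.1) = 211.4/7.953 = 26.58 kJ/min.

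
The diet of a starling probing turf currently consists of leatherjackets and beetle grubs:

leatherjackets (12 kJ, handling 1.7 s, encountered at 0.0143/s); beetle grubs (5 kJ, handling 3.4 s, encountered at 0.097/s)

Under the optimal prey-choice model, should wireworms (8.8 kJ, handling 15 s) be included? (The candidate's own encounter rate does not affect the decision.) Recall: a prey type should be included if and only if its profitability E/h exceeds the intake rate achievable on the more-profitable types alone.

Yes

On leatherjackets and beetle grubs alone, R = ΣλE/(1+Σλh) = 0.6566/1.354 = 0.4849 kJ/s.
wireworms: E/h = 8.8/15 = 0.5867 kJ/s.
Since 0.5867 > R, including wireworms increases the long-run rate.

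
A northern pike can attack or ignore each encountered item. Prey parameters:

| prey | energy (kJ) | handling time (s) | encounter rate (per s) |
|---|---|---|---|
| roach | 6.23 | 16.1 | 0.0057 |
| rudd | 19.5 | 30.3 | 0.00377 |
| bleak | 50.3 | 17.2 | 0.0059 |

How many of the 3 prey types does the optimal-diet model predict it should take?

3

E/h in descending order: bleak 2.92, rudd 0.644, roach 0.387 kJ/s. The optimal diet is the largest prefix of this list for which every included type satisfies E_i/h_i > R on the types above it.
Rate on top 1: 0.2694. rudd: 0.644 > 0.2694 → include.
Rate on top 2: 0.3046. roach: 0.387 > 0.3046 → include.
Optimal diet: bleak, rudd, roach — 3 of 3 types.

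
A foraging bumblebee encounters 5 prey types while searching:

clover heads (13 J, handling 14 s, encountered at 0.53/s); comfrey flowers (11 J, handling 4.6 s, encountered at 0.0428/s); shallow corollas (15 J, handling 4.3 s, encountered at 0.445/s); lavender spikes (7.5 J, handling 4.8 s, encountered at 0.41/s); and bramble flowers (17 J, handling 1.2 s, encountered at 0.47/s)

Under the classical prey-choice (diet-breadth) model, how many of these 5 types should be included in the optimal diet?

1

E/h in descending order: bramble flowers 14.2, shallow corollas 3.49, comfrey flowers 2.39, lavender spikes 1.56, clover heads 0.929 J/s. The optimal diet is the largest prefix of this list for which every included type satisfies E_i/h_i > R on the types above it.
Rate on top 1: 5.109. shallow corollas: 3.49 < 5.109 → exclude; stop.
Optimal diet: bramble flowers — 1 of 5 types.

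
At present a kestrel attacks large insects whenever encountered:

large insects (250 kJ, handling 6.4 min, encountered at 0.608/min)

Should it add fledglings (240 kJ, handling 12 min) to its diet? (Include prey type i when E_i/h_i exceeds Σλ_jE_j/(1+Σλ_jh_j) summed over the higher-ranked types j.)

Current rate: (0.608×250)/(1 + 0.608×6.4) = 31.08 kJ/min.
fledglings: E/h = 240/12 = 20 kJ/min.
Since 20 < R, time spent handling fledglings is better spent searching.

No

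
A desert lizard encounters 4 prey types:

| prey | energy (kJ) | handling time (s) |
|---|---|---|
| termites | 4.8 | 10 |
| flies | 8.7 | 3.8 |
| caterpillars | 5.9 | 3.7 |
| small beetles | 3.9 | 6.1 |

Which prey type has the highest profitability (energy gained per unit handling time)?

Profitability E/h (kJ/s): termites = 4.8/10 = 0.48, flies = 8.7/3.8 = 2.29, caterpillars = 5.9/3.7 = 1.59, small beetles = 3.9/6.1 = 0.639.
Ranked: flies > caterpillars > small beetles > termites.

flies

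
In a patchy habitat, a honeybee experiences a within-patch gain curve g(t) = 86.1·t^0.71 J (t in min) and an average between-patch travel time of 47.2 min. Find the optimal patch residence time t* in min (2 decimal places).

Optimal t* satisfies g'(t*) = g(t*)/(T + t*).
g'(t) = 0.71·86.1·t^-0.29. Setting 0.71·86.1·t^-0.29 = 86.1·t^0.71/(47.2+t) gives 0.71(47.2+t) = t, so 0.29·t = 0.71×47.2.
t* = 0.71×47.2/0.29 = 115.6 min.

115.56 min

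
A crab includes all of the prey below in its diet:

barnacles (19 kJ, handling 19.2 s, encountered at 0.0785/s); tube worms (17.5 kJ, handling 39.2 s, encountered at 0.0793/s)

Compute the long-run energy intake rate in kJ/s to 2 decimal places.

R = (0.0785×19 + 0.0793×17.5) / (1 + 0.0785×19.2 + 0.0793×39.2) = 2.879/5.616 = 0.5127 kJ/s.

0.51 kJ/s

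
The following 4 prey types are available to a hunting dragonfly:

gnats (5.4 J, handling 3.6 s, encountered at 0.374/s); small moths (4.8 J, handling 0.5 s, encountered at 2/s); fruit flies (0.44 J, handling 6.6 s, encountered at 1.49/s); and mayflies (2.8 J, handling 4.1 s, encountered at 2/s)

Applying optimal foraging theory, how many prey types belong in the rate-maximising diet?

Profitabilities (E/h, J/s): small moths 9.6, gnats 1.5, mayflies 0.683, fruit flies 0.0667. Add prey in this order while the next type's profitability exceeds the intake rate on those already taken.
Rate on top 1: 4.8. gnats: 1.5 < 4.8 → exclude; stop.
Optimal diet: small moths — 1 of 4 types.

1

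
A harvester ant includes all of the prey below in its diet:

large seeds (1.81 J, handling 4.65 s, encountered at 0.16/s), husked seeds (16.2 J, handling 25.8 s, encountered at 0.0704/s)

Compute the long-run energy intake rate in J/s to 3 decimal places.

R = Σλ_iE_i / (1 + Σλ_ih_i)
Numerator: 0.16×1.81 + 0.0704×16.2 = 1.43
Denominator: 1 + 0.16×4.65 + 0.0704×25.8 = 3.56
R = 1.43/3.56 = 0.4017 J/s

0.402 J/s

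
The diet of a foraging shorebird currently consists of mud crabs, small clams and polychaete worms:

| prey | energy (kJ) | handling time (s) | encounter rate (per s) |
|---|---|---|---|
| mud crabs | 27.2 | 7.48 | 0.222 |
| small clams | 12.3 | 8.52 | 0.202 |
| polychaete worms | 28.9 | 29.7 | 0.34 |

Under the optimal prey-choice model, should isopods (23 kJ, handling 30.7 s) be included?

On mud crabs, small clams and polychaete worms alone, R = ΣλE/(1+Σλh) = 18.35/14.48 = 1.267 kJ/s.
Profitability of isopods: 23/30.7 = 0.7492 kJ/s.
0.7492 < 1.267, so adding isopods would lower the average — exclude it.

No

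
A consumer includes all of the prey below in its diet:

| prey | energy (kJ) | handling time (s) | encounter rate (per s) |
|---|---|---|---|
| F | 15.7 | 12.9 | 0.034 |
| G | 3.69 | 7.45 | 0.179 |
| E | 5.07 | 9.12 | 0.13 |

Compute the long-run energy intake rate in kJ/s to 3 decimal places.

R = (0.034×15.7 + 0.179×3.69 + 0.13×5.07) / (1 + 0.034×12.9 + 0.179×7.45 + 0.13×9.12) = 1.853/3.958 = 0.4683 kJ/s.

0.468 kJ/s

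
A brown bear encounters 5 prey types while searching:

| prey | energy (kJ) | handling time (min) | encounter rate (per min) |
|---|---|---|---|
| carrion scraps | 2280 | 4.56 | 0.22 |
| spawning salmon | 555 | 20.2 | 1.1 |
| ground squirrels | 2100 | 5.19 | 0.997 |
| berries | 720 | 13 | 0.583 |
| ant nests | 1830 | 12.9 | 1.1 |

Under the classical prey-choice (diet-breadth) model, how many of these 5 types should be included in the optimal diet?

Profitabilities (E/h, kJ/min): carrion scraps 500, ground squirrels 405, ant nests 142, berries 55.4, spawning salmon 27.5. Add prey in this order while the next type's profitability exceeds the intake rate on those already taken.
Rate on top 1: 250.4. ground squirrels: 405 > 250.4 → include.
Rate on top 2: 361.6. ant nests: 142 < 361.6 → exclude; stop.
Optimal diet: carrion scraps, ground squirrels — 2 of 5 types.

2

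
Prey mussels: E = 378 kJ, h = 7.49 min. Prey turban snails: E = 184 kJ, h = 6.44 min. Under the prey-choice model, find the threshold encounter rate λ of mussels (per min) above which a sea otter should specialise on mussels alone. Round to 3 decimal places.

0.174 per min

The zero-one rule: include turban snails iff E₂/h₂ > λE₁/(1+λh₁). Equality gives the switch point.
λE₁h₂ = E₂ + λE₂h₁ ⇒ λ = E₂/(E₁h₂ − E₂h₁) = 184/(2434 − 1378) = 0.1742 per min.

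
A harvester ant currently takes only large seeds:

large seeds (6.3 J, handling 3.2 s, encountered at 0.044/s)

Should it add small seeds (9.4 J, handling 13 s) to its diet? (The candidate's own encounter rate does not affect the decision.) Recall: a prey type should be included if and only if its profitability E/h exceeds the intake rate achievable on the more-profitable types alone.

Current rate: (0.044×6.3)/(1 + 0.044×3.2) = 0.243 J/s.
small seeds: E/h = 9.4/13 = 0.7231 J/s.
0.7231 > 0.243, so adding small seeds raises the average — include it.

Yes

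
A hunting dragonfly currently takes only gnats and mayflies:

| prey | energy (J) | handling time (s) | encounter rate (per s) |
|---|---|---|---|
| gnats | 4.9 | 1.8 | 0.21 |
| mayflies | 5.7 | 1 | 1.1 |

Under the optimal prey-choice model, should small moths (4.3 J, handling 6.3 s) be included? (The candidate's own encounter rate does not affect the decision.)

No

Intake rate on the current diet: R = (0.21×4.9 + 1.1×5.7) / (1 + 0.21×1.8 + 1.1×1) = 7.299/2.478 = 2.946 J/s.
Profitability of small moths: 4.3/6.3 = 0.6825 J/s.
Since 0.6825 < R, time spent handling small moths is better spent searching.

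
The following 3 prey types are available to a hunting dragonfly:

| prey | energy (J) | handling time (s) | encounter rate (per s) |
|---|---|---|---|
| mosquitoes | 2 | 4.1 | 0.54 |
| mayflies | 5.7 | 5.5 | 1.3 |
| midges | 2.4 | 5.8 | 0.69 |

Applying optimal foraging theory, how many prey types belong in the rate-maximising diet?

Profitabilities (E/h, J/s): mayflies 1.04, mosquitoes 0.488, midges 0.414. Add prey in this order while the next type's profitability exceeds the intake rate on those already taken.
Rate on top 1: 0.9092. mosquitoes: 0.488 < 0.9092 → exclude; stop.
Optimal diet: mayflies — 1 of 3 types.

1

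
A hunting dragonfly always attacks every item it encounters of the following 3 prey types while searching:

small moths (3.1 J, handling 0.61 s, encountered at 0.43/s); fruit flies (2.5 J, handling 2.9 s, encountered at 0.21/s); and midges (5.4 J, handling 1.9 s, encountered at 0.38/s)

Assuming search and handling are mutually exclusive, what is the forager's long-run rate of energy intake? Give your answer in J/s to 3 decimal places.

R = Σλ_iE_i / (1 + Σλ_ih_i)
Numerator: 0.43×3.1 + 0.21×2.5 + 0.38×5.4 = 3.91
Denominator: 1 + 0.43×0.61 + 0.21×2.9 + 0.38×1.9 = 2.593
R = 3.91/2.593 = 1.508 J/s

1.508 J/s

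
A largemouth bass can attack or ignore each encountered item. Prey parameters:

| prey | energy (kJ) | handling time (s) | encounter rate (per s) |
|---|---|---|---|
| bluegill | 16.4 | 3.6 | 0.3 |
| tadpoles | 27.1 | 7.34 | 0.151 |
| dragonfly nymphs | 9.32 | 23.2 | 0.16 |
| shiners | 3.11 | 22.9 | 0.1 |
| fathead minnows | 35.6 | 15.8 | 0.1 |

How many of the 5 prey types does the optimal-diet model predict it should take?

Profitabilities (E/h, kJ/s): bluegill 4.56, tadpoles 3.69, fathead minnows 2.25, dragonfly nymphs 0.402, shiners 0.136. Add prey in this order while the next type's profitability exceeds the intake rate on those already taken.
Rate on top 1: 2.365. tadpoles: 3.69 > 2.365 → include.
Rate on top 2: 2.827. fathead minnows: 2.25 < 2.827 → exclude; stop.
Optimal diet: bluegill, tadpoles — 2 of 5 types.

2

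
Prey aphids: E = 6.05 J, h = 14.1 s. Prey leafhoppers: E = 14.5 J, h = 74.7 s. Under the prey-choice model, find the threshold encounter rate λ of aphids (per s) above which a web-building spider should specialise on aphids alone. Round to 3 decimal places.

0.059 per s

The zero-one rule: include leafhoppers iff E₂/h₂ > λE₁/(1+λh₁). Equality gives the switch point.
λE₁h₂ = E₂ + λE₂h₁ ⇒ λ = E₂/(E₁h₂ − E₂h₁) = 14.5/(451.9 − 204.4) = 0.05859 per s.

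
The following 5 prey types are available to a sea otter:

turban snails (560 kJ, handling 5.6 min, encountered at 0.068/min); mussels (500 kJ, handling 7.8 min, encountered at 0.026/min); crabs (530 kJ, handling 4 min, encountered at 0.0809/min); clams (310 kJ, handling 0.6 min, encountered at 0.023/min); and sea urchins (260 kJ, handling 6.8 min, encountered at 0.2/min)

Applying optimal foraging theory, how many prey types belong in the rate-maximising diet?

4

Rank by E/h (kJ/min): clams 517, crabs 132, turban snails 100, mussels 64.1, sea urchins 38.2. Include each in turn until the next type's E/h falls below the running intake rate.
Rate on top 1: 7.033. crabs: 132 > 7.033 → include.
Rate on top 2: 37.39. turban snails: 100 > 37.39 → include.
Rate on top 3: 51.27. mussels: 64.1 > 51.27 → include.
Rate on top 4: 52.62. sea urchins: 38.2 < 52.62 → exclude; stop.
Optimal diet: clams, crabs, turban snails, mussels — 4 of 5 types.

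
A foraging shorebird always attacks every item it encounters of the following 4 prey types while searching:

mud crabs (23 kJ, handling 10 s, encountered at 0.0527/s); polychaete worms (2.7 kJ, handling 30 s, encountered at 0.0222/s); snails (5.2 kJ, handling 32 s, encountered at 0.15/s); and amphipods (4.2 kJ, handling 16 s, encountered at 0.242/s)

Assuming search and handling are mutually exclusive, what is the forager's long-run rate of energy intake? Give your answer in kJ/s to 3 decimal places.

0.282 kJ/s

R = (0.0527×23 + 0.0222×2.7 + 0.15×5.2 + 0.242×4.2) / (1 + 0.0527×10 + 0.0222×30 + 0.15×32 + 0.242×16) = 3.068/10.87 = 0.2824 kJ/s.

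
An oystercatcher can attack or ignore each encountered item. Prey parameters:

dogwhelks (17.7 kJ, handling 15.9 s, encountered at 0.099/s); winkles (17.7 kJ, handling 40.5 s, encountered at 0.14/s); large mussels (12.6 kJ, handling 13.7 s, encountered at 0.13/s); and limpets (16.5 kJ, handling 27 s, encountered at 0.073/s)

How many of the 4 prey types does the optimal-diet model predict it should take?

Profitabilities (E/h, kJ/s): dogwhelks 1.11, large mussels 0.92, limpets 0.611, winkles 0.437. Add prey in this order while the next type's profitability exceeds the intake rate on those already taken.
Rate on top 1: 0.6807. large mussels: 0.92 > 0.6807 → include.
Rate on top 2: 0.7785. limpets: 0.611 < 0.7785 → exclude; stop.
Optimal diet: dogwhelks, large mussels — 2 of 4 types.

2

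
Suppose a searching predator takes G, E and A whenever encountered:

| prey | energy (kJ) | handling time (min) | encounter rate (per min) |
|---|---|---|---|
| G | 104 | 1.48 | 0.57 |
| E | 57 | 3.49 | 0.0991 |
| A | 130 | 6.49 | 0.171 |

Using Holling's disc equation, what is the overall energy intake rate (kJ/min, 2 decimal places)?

26.42 kJ/min

Energy encountered per unit search time: 0.57×104 + 0.0991×57 + 0.171×130 = 87.16 kJ/min.
Handling time per unit search time: 0.57×1.48 + 0.0991×3.49 + 0.171×6.49 = 2.299.
Rate = 87.16/(1 + 2.299) = 26.42 kJ/min.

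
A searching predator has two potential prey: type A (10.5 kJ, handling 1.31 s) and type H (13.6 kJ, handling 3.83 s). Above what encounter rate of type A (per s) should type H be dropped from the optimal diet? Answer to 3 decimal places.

0.607 per s

Drop type H once their profitability E₂/h₂ falls below the rate achievable on type A alone: E₂/h₂ = λE₁/(1 + λh₁).
Solve for λ: λE₁h₂ = E₂(1 + λh₁) → λ(E₁h₂ − E₂h₁) = E₂ → λ = E₂/(E₁h₂ − E₂h₁).
λ = 13.6/(10.5×3.83 − 13.6×1.31) = 13.6/22.4 = 0.6072 per s.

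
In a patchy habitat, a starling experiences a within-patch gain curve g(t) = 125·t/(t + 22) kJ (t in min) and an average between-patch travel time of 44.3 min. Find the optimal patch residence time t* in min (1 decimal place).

31.2 min

By the marginal value theorem, leave when the instantaneous gain rate g'(t) equals the habitat-wide average g(t)/(T + t).
g'(t) = 125·22/(t + 22)². Setting 125·22/(t+22)² = 125t/[(t+22)(44.3+t)] gives 22(44.3+t) = t(t+22), so t² = 22×44.3 = 974.6.
t* = √974.6 = 31.22 min.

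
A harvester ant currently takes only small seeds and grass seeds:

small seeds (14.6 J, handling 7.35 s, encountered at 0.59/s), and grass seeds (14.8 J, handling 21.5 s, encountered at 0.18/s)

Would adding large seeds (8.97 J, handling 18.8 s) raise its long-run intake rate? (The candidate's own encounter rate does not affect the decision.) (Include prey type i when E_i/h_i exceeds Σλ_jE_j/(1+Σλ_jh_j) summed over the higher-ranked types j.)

No

Current rate: (0.59×14.6 + 0.18×14.8)/(1 + 0.59×7.35 + 0.18×21.5) = 1.225 J/s.
Profitability of large seeds: 8.97/18.8 = 0.4771 J/s.
0.4771 < 1.225, so adding large seeds would lower the average — exclude it.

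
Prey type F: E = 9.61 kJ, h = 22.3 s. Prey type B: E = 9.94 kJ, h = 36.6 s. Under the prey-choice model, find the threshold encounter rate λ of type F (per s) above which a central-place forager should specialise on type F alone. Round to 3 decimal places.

0.076 per s

At the threshold, the rate on type F alone equals the profitability of type B: λ·9.61/(1 + λ·22.3) = 9.94/36.6 = 0.2716.
Rearranging, λ(9.61 − 0.2716×22.3) = 0.2716, so λ = 0.2716/3.554 = 0.07642 per s.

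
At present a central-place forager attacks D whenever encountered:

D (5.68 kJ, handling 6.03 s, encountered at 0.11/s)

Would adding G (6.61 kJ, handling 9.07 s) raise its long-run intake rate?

Current rate: (0.11×5.68)/(1 + 0.11×6.03) = 0.3756 kJ/s.
G: E/h = 6.61/9.07 = 0.7288 kJ/s.
Since 0.7288 > R, including G increases the long-run rate.

Yes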